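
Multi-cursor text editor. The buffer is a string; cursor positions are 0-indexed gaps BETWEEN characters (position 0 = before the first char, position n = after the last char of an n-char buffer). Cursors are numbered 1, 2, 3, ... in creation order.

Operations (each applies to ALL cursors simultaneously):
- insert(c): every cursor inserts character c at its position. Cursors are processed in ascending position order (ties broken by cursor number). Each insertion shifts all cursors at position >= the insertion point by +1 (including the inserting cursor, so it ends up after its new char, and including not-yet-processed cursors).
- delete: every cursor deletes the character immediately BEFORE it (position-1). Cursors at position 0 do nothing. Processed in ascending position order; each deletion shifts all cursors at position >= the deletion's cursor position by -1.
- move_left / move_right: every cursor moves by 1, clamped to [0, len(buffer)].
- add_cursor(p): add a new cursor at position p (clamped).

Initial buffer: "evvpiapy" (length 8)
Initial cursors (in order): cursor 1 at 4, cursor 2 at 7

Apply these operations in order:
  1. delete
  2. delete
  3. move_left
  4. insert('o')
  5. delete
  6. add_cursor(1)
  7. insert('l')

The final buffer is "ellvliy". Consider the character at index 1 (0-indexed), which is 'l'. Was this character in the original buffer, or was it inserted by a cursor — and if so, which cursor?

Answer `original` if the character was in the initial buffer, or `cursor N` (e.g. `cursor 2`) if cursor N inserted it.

After op 1 (delete): buffer="evviay" (len 6), cursors c1@3 c2@5, authorship ......
After op 2 (delete): buffer="eviy" (len 4), cursors c1@2 c2@3, authorship ....
After op 3 (move_left): buffer="eviy" (len 4), cursors c1@1 c2@2, authorship ....
After op 4 (insert('o')): buffer="eovoiy" (len 6), cursors c1@2 c2@4, authorship .1.2..
After op 5 (delete): buffer="eviy" (len 4), cursors c1@1 c2@2, authorship ....
After op 6 (add_cursor(1)): buffer="eviy" (len 4), cursors c1@1 c3@1 c2@2, authorship ....
After op 7 (insert('l')): buffer="ellvliy" (len 7), cursors c1@3 c3@3 c2@5, authorship .13.2..
Authorship (.=original, N=cursor N): . 1 3 . 2 . .
Index 1: author = 1

Answer: cursor 1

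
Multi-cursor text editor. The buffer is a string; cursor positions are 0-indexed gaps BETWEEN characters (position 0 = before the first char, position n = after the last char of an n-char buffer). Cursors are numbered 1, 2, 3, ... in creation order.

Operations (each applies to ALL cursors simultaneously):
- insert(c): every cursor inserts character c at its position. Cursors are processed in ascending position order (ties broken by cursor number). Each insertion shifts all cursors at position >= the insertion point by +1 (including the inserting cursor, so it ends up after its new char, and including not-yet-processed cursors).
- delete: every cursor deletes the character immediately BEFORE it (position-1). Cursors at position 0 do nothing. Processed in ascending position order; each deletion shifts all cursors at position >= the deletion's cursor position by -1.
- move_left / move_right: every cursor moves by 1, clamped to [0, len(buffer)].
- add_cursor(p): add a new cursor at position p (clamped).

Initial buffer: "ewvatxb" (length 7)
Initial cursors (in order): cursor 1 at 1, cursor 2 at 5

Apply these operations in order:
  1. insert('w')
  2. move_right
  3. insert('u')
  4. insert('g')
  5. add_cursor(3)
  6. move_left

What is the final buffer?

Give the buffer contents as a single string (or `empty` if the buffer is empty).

Answer: ewwugvatwxugb

Derivation:
After op 1 (insert('w')): buffer="ewwvatwxb" (len 9), cursors c1@2 c2@7, authorship .1....2..
After op 2 (move_right): buffer="ewwvatwxb" (len 9), cursors c1@3 c2@8, authorship .1....2..
After op 3 (insert('u')): buffer="ewwuvatwxub" (len 11), cursors c1@4 c2@10, authorship .1.1...2.2.
After op 4 (insert('g')): buffer="ewwugvatwxugb" (len 13), cursors c1@5 c2@12, authorship .1.11...2.22.
After op 5 (add_cursor(3)): buffer="ewwugvatwxugb" (len 13), cursors c3@3 c1@5 c2@12, authorship .1.11...2.22.
After op 6 (move_left): buffer="ewwugvatwxugb" (len 13), cursors c3@2 c1@4 c2@11, authorship .1.11...2.22.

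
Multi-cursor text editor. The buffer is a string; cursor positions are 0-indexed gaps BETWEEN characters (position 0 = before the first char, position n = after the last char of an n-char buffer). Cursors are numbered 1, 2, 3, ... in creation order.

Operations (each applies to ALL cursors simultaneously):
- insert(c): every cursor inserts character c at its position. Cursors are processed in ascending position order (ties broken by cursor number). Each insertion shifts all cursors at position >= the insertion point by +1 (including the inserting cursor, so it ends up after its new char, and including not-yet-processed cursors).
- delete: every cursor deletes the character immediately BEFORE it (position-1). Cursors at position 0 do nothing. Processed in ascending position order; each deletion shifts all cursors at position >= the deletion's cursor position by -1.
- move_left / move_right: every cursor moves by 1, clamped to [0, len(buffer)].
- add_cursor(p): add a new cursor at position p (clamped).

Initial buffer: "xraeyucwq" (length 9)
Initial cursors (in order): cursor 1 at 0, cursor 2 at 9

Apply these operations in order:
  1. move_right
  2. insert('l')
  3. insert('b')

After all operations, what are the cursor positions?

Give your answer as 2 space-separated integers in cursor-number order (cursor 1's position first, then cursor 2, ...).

Answer: 3 13

Derivation:
After op 1 (move_right): buffer="xraeyucwq" (len 9), cursors c1@1 c2@9, authorship .........
After op 2 (insert('l')): buffer="xlraeyucwql" (len 11), cursors c1@2 c2@11, authorship .1........2
After op 3 (insert('b')): buffer="xlbraeyucwqlb" (len 13), cursors c1@3 c2@13, authorship .11........22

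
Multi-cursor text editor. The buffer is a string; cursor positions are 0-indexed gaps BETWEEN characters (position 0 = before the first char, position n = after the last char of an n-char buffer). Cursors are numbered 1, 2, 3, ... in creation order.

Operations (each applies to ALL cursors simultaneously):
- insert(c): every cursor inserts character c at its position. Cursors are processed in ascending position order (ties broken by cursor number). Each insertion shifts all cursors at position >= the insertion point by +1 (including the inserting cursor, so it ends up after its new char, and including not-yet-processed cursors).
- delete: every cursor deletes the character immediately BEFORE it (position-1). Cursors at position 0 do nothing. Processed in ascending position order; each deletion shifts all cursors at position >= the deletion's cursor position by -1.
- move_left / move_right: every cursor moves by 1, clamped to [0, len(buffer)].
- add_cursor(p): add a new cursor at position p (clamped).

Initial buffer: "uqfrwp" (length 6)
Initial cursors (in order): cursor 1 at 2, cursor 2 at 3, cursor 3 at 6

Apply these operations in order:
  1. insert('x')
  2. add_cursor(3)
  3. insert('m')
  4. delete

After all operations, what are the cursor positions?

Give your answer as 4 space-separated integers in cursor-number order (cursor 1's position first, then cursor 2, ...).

Answer: 3 5 9 3

Derivation:
After op 1 (insert('x')): buffer="uqxfxrwpx" (len 9), cursors c1@3 c2@5 c3@9, authorship ..1.2...3
After op 2 (add_cursor(3)): buffer="uqxfxrwpx" (len 9), cursors c1@3 c4@3 c2@5 c3@9, authorship ..1.2...3
After op 3 (insert('m')): buffer="uqxmmfxmrwpxm" (len 13), cursors c1@5 c4@5 c2@8 c3@13, authorship ..114.22...33
After op 4 (delete): buffer="uqxfxrwpx" (len 9), cursors c1@3 c4@3 c2@5 c3@9, authorship ..1.2...3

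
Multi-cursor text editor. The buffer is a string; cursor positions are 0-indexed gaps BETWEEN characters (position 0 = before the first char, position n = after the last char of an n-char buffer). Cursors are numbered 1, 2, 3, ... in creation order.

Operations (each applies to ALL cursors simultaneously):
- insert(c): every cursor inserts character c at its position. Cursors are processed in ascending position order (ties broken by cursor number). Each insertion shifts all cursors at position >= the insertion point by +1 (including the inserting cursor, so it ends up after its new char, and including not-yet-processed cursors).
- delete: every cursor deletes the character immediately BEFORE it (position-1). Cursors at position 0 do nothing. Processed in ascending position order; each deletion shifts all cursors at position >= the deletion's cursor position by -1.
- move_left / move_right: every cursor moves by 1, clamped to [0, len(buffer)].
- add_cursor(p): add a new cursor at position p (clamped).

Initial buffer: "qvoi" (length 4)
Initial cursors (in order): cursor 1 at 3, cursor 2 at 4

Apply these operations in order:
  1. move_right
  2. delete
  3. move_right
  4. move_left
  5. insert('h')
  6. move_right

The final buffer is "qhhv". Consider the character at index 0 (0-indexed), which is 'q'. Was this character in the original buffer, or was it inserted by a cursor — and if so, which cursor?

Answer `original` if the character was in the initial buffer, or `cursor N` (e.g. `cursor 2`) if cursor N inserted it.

After op 1 (move_right): buffer="qvoi" (len 4), cursors c1@4 c2@4, authorship ....
After op 2 (delete): buffer="qv" (len 2), cursors c1@2 c2@2, authorship ..
After op 3 (move_right): buffer="qv" (len 2), cursors c1@2 c2@2, authorship ..
After op 4 (move_left): buffer="qv" (len 2), cursors c1@1 c2@1, authorship ..
After op 5 (insert('h')): buffer="qhhv" (len 4), cursors c1@3 c2@3, authorship .12.
After op 6 (move_right): buffer="qhhv" (len 4), cursors c1@4 c2@4, authorship .12.
Authorship (.=original, N=cursor N): . 1 2 .
Index 0: author = original

Answer: original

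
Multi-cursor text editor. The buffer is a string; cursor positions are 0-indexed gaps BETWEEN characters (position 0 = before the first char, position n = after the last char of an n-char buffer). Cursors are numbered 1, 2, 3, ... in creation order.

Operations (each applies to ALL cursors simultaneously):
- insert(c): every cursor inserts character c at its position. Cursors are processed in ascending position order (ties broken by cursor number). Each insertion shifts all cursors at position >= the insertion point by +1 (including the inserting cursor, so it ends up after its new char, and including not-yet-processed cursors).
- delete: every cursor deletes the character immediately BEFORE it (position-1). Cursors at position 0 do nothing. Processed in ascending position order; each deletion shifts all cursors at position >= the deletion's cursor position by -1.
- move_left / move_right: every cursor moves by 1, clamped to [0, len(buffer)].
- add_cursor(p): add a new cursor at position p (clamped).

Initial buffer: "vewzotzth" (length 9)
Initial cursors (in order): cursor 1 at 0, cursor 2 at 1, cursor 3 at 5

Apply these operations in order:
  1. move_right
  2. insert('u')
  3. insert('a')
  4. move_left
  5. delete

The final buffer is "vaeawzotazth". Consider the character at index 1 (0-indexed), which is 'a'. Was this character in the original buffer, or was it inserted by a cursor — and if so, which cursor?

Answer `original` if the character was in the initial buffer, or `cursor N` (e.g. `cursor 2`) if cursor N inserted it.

Answer: cursor 1

Derivation:
After op 1 (move_right): buffer="vewzotzth" (len 9), cursors c1@1 c2@2 c3@6, authorship .........
After op 2 (insert('u')): buffer="vueuwzotuzth" (len 12), cursors c1@2 c2@4 c3@9, authorship .1.2....3...
After op 3 (insert('a')): buffer="vuaeuawzotuazth" (len 15), cursors c1@3 c2@6 c3@12, authorship .11.22....33...
After op 4 (move_left): buffer="vuaeuawzotuazth" (len 15), cursors c1@2 c2@5 c3@11, authorship .11.22....33...
After op 5 (delete): buffer="vaeawzotazth" (len 12), cursors c1@1 c2@3 c3@8, authorship .1.2....3...
Authorship (.=original, N=cursor N): . 1 . 2 . . . . 3 . . .
Index 1: author = 1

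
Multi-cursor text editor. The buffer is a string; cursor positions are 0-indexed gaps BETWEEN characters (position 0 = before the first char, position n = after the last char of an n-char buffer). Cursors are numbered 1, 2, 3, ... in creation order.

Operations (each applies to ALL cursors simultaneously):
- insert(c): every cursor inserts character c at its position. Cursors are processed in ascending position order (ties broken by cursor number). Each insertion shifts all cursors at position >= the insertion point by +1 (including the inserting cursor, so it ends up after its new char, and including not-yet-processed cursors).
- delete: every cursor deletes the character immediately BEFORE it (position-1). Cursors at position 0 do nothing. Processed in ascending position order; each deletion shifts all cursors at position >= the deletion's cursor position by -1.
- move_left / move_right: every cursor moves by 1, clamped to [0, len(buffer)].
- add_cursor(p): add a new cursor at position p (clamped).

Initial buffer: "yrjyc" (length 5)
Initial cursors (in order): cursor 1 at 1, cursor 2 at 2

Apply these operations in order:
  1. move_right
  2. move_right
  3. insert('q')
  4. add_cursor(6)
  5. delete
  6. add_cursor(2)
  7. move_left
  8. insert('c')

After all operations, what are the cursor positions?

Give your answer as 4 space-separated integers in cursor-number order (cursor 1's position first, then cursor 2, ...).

After op 1 (move_right): buffer="yrjyc" (len 5), cursors c1@2 c2@3, authorship .....
After op 2 (move_right): buffer="yrjyc" (len 5), cursors c1@3 c2@4, authorship .....
After op 3 (insert('q')): buffer="yrjqyqc" (len 7), cursors c1@4 c2@6, authorship ...1.2.
After op 4 (add_cursor(6)): buffer="yrjqyqc" (len 7), cursors c1@4 c2@6 c3@6, authorship ...1.2.
After op 5 (delete): buffer="yrjc" (len 4), cursors c1@3 c2@3 c3@3, authorship ....
After op 6 (add_cursor(2)): buffer="yrjc" (len 4), cursors c4@2 c1@3 c2@3 c3@3, authorship ....
After op 7 (move_left): buffer="yrjc" (len 4), cursors c4@1 c1@2 c2@2 c3@2, authorship ....
After op 8 (insert('c')): buffer="ycrcccjc" (len 8), cursors c4@2 c1@6 c2@6 c3@6, authorship .4.123..

Answer: 6 6 6 2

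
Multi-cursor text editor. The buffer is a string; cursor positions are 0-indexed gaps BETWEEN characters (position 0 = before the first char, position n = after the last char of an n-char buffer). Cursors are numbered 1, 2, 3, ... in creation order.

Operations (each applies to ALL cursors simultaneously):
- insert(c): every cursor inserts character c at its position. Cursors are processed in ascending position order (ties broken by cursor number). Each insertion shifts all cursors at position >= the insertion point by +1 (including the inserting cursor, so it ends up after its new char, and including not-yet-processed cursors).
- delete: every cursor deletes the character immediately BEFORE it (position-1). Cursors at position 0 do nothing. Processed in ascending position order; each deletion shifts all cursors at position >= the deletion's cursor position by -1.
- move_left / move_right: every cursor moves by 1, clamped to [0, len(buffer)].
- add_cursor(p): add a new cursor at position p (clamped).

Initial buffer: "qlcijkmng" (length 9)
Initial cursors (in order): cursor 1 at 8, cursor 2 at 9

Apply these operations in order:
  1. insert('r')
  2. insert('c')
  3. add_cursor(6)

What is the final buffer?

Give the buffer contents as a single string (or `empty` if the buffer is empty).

Answer: qlcijkmnrcgrc

Derivation:
After op 1 (insert('r')): buffer="qlcijkmnrgr" (len 11), cursors c1@9 c2@11, authorship ........1.2
After op 2 (insert('c')): buffer="qlcijkmnrcgrc" (len 13), cursors c1@10 c2@13, authorship ........11.22
After op 3 (add_cursor(6)): buffer="qlcijkmnrcgrc" (len 13), cursors c3@6 c1@10 c2@13, authorship ........11.22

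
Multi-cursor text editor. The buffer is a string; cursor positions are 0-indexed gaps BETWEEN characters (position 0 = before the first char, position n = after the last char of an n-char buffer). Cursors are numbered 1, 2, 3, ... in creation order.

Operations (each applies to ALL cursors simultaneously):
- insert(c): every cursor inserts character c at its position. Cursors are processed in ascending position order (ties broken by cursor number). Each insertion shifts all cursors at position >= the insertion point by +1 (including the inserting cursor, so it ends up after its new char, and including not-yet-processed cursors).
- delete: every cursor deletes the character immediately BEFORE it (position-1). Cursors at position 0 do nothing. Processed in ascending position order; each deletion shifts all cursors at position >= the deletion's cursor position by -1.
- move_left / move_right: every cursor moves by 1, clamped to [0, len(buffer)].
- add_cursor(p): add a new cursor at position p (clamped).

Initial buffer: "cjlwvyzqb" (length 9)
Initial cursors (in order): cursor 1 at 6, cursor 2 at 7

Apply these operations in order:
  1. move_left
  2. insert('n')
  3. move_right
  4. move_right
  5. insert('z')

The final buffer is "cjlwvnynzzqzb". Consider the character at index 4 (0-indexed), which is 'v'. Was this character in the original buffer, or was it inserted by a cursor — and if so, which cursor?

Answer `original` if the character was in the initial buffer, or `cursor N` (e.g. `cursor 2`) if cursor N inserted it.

Answer: original

Derivation:
After op 1 (move_left): buffer="cjlwvyzqb" (len 9), cursors c1@5 c2@6, authorship .........
After op 2 (insert('n')): buffer="cjlwvnynzqb" (len 11), cursors c1@6 c2@8, authorship .....1.2...
After op 3 (move_right): buffer="cjlwvnynzqb" (len 11), cursors c1@7 c2@9, authorship .....1.2...
After op 4 (move_right): buffer="cjlwvnynzqb" (len 11), cursors c1@8 c2@10, authorship .....1.2...
After op 5 (insert('z')): buffer="cjlwvnynzzqzb" (len 13), cursors c1@9 c2@12, authorship .....1.21..2.
Authorship (.=original, N=cursor N): . . . . . 1 . 2 1 . . 2 .
Index 4: author = original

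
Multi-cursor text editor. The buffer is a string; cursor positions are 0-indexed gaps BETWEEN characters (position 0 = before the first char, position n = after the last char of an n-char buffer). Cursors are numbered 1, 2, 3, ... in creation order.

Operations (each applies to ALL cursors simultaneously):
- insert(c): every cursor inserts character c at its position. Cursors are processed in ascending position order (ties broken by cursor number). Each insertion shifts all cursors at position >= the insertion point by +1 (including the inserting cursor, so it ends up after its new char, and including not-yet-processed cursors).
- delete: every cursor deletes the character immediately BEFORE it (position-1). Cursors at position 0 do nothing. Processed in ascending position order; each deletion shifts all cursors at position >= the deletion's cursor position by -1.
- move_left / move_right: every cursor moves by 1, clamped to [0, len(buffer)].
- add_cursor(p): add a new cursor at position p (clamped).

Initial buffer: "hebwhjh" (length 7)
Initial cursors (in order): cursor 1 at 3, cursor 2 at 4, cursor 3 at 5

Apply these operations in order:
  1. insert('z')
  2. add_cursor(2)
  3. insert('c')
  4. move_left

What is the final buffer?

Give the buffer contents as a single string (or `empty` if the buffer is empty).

Answer: hecbzcwzchzcjh

Derivation:
After op 1 (insert('z')): buffer="hebzwzhzjh" (len 10), cursors c1@4 c2@6 c3@8, authorship ...1.2.3..
After op 2 (add_cursor(2)): buffer="hebzwzhzjh" (len 10), cursors c4@2 c1@4 c2@6 c3@8, authorship ...1.2.3..
After op 3 (insert('c')): buffer="hecbzcwzchzcjh" (len 14), cursors c4@3 c1@6 c2@9 c3@12, authorship ..4.11.22.33..
After op 4 (move_left): buffer="hecbzcwzchzcjh" (len 14), cursors c4@2 c1@5 c2@8 c3@11, authorship ..4.11.22.33..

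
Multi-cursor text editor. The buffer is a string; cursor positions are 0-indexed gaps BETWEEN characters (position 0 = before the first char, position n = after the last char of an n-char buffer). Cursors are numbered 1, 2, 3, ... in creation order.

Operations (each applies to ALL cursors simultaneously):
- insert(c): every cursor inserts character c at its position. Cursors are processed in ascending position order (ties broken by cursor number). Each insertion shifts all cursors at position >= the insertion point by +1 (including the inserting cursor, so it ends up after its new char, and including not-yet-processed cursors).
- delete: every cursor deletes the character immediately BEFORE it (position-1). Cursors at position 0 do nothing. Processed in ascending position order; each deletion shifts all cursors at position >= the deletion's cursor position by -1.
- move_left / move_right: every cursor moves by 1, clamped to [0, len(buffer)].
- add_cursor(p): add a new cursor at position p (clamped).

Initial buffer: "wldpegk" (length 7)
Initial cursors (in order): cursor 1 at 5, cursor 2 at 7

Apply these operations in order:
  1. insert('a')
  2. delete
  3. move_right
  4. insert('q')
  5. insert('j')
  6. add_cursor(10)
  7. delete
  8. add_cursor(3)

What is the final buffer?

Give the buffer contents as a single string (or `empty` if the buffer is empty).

After op 1 (insert('a')): buffer="wldpeagka" (len 9), cursors c1@6 c2@9, authorship .....1..2
After op 2 (delete): buffer="wldpegk" (len 7), cursors c1@5 c2@7, authorship .......
After op 3 (move_right): buffer="wldpegk" (len 7), cursors c1@6 c2@7, authorship .......
After op 4 (insert('q')): buffer="wldpegqkq" (len 9), cursors c1@7 c2@9, authorship ......1.2
After op 5 (insert('j')): buffer="wldpegqjkqj" (len 11), cursors c1@8 c2@11, authorship ......11.22
After op 6 (add_cursor(10)): buffer="wldpegqjkqj" (len 11), cursors c1@8 c3@10 c2@11, authorship ......11.22
After op 7 (delete): buffer="wldpegqk" (len 8), cursors c1@7 c2@8 c3@8, authorship ......1.
After op 8 (add_cursor(3)): buffer="wldpegqk" (len 8), cursors c4@3 c1@7 c2@8 c3@8, authorship ......1.

Answer: wldpegqk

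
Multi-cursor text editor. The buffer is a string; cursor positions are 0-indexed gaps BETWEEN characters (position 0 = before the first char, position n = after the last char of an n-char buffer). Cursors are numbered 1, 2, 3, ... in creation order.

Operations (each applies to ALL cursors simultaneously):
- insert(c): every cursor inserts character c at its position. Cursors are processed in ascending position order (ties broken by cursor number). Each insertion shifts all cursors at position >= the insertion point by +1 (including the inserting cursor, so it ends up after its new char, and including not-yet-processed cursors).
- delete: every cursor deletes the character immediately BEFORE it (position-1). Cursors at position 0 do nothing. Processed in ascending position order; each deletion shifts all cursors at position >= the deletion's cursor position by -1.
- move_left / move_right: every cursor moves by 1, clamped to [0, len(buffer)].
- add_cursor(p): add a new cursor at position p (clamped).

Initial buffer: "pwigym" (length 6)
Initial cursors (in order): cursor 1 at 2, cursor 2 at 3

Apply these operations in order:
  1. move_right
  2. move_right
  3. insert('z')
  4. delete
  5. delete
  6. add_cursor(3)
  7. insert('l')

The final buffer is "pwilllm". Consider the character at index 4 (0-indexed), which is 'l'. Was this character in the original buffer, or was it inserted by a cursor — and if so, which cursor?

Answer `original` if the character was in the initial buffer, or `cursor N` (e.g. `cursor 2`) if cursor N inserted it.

Answer: cursor 2

Derivation:
After op 1 (move_right): buffer="pwigym" (len 6), cursors c1@3 c2@4, authorship ......
After op 2 (move_right): buffer="pwigym" (len 6), cursors c1@4 c2@5, authorship ......
After op 3 (insert('z')): buffer="pwigzyzm" (len 8), cursors c1@5 c2@7, authorship ....1.2.
After op 4 (delete): buffer="pwigym" (len 6), cursors c1@4 c2@5, authorship ......
After op 5 (delete): buffer="pwim" (len 4), cursors c1@3 c2@3, authorship ....
After op 6 (add_cursor(3)): buffer="pwim" (len 4), cursors c1@3 c2@3 c3@3, authorship ....
After op 7 (insert('l')): buffer="pwilllm" (len 7), cursors c1@6 c2@6 c3@6, authorship ...123.
Authorship (.=original, N=cursor N): . . . 1 2 3 .
Index 4: author = 2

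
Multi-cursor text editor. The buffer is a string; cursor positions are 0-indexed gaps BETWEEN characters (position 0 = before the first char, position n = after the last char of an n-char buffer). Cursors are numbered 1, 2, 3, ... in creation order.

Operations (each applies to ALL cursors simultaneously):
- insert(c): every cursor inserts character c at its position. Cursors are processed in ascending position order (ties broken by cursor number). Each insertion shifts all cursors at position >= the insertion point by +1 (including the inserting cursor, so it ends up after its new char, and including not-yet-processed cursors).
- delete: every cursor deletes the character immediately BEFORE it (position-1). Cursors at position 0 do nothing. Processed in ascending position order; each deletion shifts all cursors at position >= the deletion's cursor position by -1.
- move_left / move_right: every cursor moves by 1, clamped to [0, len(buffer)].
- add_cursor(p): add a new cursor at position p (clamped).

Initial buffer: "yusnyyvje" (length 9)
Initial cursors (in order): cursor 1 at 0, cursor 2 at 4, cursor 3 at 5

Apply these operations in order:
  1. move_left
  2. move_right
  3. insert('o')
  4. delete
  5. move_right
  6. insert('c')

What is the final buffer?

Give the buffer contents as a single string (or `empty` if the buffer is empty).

After op 1 (move_left): buffer="yusnyyvje" (len 9), cursors c1@0 c2@3 c3@4, authorship .........
After op 2 (move_right): buffer="yusnyyvje" (len 9), cursors c1@1 c2@4 c3@5, authorship .........
After op 3 (insert('o')): buffer="yousnoyoyvje" (len 12), cursors c1@2 c2@6 c3@8, authorship .1...2.3....
After op 4 (delete): buffer="yusnyyvje" (len 9), cursors c1@1 c2@4 c3@5, authorship .........
After op 5 (move_right): buffer="yusnyyvje" (len 9), cursors c1@2 c2@5 c3@6, authorship .........
After op 6 (insert('c')): buffer="yucsnycycvje" (len 12), cursors c1@3 c2@7 c3@9, authorship ..1...2.3...

Answer: yucsnycycvje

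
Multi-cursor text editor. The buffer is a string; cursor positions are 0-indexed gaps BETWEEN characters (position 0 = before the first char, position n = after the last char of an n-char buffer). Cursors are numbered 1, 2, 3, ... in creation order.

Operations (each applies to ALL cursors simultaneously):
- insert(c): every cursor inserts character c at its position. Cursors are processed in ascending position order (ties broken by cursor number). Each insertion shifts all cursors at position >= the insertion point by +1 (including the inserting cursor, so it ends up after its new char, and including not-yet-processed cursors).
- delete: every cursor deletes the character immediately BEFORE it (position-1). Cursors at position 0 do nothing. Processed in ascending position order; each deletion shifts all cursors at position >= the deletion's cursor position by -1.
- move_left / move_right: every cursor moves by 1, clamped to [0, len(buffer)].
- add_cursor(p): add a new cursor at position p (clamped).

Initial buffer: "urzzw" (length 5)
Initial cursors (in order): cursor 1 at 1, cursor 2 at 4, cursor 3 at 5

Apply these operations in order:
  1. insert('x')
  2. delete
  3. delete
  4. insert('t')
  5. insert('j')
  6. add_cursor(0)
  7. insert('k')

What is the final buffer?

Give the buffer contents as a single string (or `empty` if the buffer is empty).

Answer: ktjkrzttjjkk

Derivation:
After op 1 (insert('x')): buffer="uxrzzxwx" (len 8), cursors c1@2 c2@6 c3@8, authorship .1...2.3
After op 2 (delete): buffer="urzzw" (len 5), cursors c1@1 c2@4 c3@5, authorship .....
After op 3 (delete): buffer="rz" (len 2), cursors c1@0 c2@2 c3@2, authorship ..
After op 4 (insert('t')): buffer="trztt" (len 5), cursors c1@1 c2@5 c3@5, authorship 1..23
After op 5 (insert('j')): buffer="tjrzttjj" (len 8), cursors c1@2 c2@8 c3@8, authorship 11..2323
After op 6 (add_cursor(0)): buffer="tjrzttjj" (len 8), cursors c4@0 c1@2 c2@8 c3@8, authorship 11..2323
After op 7 (insert('k')): buffer="ktjkrzttjjkk" (len 12), cursors c4@1 c1@4 c2@12 c3@12, authorship 4111..232323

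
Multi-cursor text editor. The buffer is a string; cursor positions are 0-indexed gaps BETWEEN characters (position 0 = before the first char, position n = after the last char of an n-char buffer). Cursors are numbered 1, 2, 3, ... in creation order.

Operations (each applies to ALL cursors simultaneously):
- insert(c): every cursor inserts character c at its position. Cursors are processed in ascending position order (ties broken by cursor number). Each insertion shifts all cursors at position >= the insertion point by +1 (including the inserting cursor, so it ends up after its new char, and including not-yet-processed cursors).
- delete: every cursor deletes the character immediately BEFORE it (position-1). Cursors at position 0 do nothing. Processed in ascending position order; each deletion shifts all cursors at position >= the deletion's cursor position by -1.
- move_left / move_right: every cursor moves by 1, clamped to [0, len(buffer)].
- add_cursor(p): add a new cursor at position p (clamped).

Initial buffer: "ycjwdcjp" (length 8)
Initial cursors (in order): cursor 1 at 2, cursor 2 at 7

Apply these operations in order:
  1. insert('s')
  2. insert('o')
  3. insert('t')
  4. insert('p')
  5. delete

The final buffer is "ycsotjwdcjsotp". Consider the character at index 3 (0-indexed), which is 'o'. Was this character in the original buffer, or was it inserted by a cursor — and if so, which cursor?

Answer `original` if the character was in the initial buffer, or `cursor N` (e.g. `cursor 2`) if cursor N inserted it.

After op 1 (insert('s')): buffer="ycsjwdcjsp" (len 10), cursors c1@3 c2@9, authorship ..1.....2.
After op 2 (insert('o')): buffer="ycsojwdcjsop" (len 12), cursors c1@4 c2@11, authorship ..11.....22.
After op 3 (insert('t')): buffer="ycsotjwdcjsotp" (len 14), cursors c1@5 c2@13, authorship ..111.....222.
After op 4 (insert('p')): buffer="ycsotpjwdcjsotpp" (len 16), cursors c1@6 c2@15, authorship ..1111.....2222.
After op 5 (delete): buffer="ycsotjwdcjsotp" (len 14), cursors c1@5 c2@13, authorship ..111.....222.
Authorship (.=original, N=cursor N): . . 1 1 1 . . . . . 2 2 2 .
Index 3: author = 1

Answer: cursor 1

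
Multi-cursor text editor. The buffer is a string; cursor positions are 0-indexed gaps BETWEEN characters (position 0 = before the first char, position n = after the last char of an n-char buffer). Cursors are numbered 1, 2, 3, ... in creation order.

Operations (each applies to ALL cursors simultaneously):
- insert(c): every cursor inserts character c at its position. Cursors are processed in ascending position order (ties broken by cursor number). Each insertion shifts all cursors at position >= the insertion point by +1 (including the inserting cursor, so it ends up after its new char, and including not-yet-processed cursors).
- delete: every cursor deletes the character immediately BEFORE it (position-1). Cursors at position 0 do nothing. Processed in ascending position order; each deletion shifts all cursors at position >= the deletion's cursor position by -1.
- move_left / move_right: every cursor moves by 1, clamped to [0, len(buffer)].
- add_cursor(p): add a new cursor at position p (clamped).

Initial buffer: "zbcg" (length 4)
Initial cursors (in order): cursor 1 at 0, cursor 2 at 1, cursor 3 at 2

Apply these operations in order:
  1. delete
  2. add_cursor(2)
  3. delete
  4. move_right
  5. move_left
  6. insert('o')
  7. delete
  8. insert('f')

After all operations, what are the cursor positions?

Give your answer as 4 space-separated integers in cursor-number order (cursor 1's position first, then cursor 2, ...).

After op 1 (delete): buffer="cg" (len 2), cursors c1@0 c2@0 c3@0, authorship ..
After op 2 (add_cursor(2)): buffer="cg" (len 2), cursors c1@0 c2@0 c3@0 c4@2, authorship ..
After op 3 (delete): buffer="c" (len 1), cursors c1@0 c2@0 c3@0 c4@1, authorship .
After op 4 (move_right): buffer="c" (len 1), cursors c1@1 c2@1 c3@1 c4@1, authorship .
After op 5 (move_left): buffer="c" (len 1), cursors c1@0 c2@0 c3@0 c4@0, authorship .
After op 6 (insert('o')): buffer="ooooc" (len 5), cursors c1@4 c2@4 c3@4 c4@4, authorship 1234.
After op 7 (delete): buffer="c" (len 1), cursors c1@0 c2@0 c3@0 c4@0, authorship .
After op 8 (insert('f')): buffer="ffffc" (len 5), cursors c1@4 c2@4 c3@4 c4@4, authorship 1234.

Answer: 4 4 4 4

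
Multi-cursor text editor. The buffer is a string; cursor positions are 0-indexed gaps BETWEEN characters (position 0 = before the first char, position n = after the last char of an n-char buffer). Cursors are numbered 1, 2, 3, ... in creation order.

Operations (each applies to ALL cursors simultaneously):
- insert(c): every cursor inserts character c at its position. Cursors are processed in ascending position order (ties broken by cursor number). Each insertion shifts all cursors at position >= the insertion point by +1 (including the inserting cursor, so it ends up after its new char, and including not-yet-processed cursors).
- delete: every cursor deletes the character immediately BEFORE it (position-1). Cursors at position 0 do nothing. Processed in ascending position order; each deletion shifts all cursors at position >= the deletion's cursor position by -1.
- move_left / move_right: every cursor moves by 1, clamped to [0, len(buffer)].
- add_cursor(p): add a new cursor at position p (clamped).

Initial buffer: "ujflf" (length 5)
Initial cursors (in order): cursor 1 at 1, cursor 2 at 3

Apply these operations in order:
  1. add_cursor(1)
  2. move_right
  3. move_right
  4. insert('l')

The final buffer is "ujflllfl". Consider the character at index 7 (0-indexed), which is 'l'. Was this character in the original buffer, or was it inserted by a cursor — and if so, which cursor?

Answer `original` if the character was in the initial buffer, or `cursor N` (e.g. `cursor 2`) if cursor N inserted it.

After op 1 (add_cursor(1)): buffer="ujflf" (len 5), cursors c1@1 c3@1 c2@3, authorship .....
After op 2 (move_right): buffer="ujflf" (len 5), cursors c1@2 c3@2 c2@4, authorship .....
After op 3 (move_right): buffer="ujflf" (len 5), cursors c1@3 c3@3 c2@5, authorship .....
After op 4 (insert('l')): buffer="ujflllfl" (len 8), cursors c1@5 c3@5 c2@8, authorship ...13..2
Authorship (.=original, N=cursor N): . . . 1 3 . . 2
Index 7: author = 2

Answer: cursor 2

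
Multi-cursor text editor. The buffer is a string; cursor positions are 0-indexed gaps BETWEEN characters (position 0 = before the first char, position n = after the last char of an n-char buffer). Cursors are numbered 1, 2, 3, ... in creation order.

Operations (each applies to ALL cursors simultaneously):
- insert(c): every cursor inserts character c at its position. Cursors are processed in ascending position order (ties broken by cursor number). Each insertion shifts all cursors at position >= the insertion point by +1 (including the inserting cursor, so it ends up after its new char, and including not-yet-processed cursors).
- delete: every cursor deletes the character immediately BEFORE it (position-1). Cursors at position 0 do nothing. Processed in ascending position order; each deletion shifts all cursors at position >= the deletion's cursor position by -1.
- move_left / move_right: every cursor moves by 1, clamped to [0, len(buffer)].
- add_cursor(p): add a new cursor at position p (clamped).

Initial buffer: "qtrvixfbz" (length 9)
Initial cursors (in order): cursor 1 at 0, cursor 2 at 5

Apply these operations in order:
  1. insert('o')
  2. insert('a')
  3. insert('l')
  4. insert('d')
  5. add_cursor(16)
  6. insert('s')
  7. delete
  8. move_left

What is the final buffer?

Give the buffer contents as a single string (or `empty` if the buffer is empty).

After op 1 (insert('o')): buffer="oqtrvioxfbz" (len 11), cursors c1@1 c2@7, authorship 1.....2....
After op 2 (insert('a')): buffer="oaqtrvioaxfbz" (len 13), cursors c1@2 c2@9, authorship 11.....22....
After op 3 (insert('l')): buffer="oalqtrvioalxfbz" (len 15), cursors c1@3 c2@11, authorship 111.....222....
After op 4 (insert('d')): buffer="oaldqtrvioaldxfbz" (len 17), cursors c1@4 c2@13, authorship 1111.....2222....
After op 5 (add_cursor(16)): buffer="oaldqtrvioaldxfbz" (len 17), cursors c1@4 c2@13 c3@16, authorship 1111.....2222....
After op 6 (insert('s')): buffer="oaldsqtrvioaldsxfbsz" (len 20), cursors c1@5 c2@15 c3@19, authorship 11111.....22222...3.
After op 7 (delete): buffer="oaldqtrvioaldxfbz" (len 17), cursors c1@4 c2@13 c3@16, authorship 1111.....2222....
After op 8 (move_left): buffer="oaldqtrvioaldxfbz" (len 17), cursors c1@3 c2@12 c3@15, authorship 1111.....2222....

Answer: oaldqtrvioaldxfbz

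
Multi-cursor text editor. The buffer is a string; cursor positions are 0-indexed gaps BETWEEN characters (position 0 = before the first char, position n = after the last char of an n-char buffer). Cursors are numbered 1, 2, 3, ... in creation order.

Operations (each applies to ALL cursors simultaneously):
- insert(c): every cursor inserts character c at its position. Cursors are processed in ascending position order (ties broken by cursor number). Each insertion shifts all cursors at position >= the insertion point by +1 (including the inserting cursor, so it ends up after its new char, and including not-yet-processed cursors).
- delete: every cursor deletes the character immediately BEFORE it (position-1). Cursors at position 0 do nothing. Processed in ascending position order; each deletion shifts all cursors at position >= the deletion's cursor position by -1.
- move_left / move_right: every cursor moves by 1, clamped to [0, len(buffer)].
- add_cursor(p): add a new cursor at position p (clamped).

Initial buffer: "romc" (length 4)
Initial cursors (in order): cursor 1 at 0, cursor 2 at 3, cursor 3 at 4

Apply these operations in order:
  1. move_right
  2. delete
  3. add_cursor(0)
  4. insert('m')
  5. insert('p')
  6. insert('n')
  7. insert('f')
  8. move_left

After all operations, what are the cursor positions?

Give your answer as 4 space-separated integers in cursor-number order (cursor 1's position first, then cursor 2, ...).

Answer: 7 16 16 7

Derivation:
After op 1 (move_right): buffer="romc" (len 4), cursors c1@1 c2@4 c3@4, authorship ....
After op 2 (delete): buffer="o" (len 1), cursors c1@0 c2@1 c3@1, authorship .
After op 3 (add_cursor(0)): buffer="o" (len 1), cursors c1@0 c4@0 c2@1 c3@1, authorship .
After op 4 (insert('m')): buffer="mmomm" (len 5), cursors c1@2 c4@2 c2@5 c3@5, authorship 14.23
After op 5 (insert('p')): buffer="mmppommpp" (len 9), cursors c1@4 c4@4 c2@9 c3@9, authorship 1414.2323
After op 6 (insert('n')): buffer="mmppnnommppnn" (len 13), cursors c1@6 c4@6 c2@13 c3@13, authorship 141414.232323
After op 7 (insert('f')): buffer="mmppnnffommppnnff" (len 17), cursors c1@8 c4@8 c2@17 c3@17, authorship 14141414.23232323
After op 8 (move_left): buffer="mmppnnffommppnnff" (len 17), cursors c1@7 c4@7 c2@16 c3@16, authorship 14141414.23232323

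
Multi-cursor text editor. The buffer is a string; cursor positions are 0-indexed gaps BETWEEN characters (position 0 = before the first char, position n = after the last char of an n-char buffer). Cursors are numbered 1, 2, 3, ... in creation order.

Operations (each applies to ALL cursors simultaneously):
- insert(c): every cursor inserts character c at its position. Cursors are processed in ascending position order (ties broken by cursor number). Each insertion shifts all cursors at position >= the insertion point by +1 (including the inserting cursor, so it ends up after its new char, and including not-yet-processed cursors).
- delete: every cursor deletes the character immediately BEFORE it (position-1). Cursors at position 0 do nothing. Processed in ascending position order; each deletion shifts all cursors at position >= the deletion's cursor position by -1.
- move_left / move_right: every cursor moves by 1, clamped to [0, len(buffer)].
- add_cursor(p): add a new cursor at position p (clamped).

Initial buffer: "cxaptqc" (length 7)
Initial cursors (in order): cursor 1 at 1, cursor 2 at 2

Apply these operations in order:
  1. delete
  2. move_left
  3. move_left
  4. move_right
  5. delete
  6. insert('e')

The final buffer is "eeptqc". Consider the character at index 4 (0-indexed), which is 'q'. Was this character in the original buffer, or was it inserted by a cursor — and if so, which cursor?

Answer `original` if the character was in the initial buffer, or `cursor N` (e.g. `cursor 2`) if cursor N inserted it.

Answer: original

Derivation:
After op 1 (delete): buffer="aptqc" (len 5), cursors c1@0 c2@0, authorship .....
After op 2 (move_left): buffer="aptqc" (len 5), cursors c1@0 c2@0, authorship .....
After op 3 (move_left): buffer="aptqc" (len 5), cursors c1@0 c2@0, authorship .....
After op 4 (move_right): buffer="aptqc" (len 5), cursors c1@1 c2@1, authorship .....
After op 5 (delete): buffer="ptqc" (len 4), cursors c1@0 c2@0, authorship ....
After op 6 (insert('e')): buffer="eeptqc" (len 6), cursors c1@2 c2@2, authorship 12....
Authorship (.=original, N=cursor N): 1 2 . . . .
Index 4: author = original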